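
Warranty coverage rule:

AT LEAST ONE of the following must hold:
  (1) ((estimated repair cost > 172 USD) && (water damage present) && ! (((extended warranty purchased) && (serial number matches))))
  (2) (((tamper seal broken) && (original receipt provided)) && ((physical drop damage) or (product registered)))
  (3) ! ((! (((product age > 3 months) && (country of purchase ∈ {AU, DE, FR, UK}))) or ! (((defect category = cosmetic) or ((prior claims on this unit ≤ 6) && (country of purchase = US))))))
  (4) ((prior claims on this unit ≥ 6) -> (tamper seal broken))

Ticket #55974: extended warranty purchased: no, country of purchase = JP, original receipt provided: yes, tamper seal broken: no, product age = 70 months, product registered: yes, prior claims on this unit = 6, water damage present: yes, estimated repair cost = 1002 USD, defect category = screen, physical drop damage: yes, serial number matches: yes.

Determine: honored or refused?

Atomic conditions:
  estimated repair cost > 172 USD: 1002 > 172 is true
  water damage present: yes → true
  extended warranty purchased: no → false
  serial number matches: yes → true
  tamper seal broken: no → false
  original receipt provided: yes → true
  physical drop damage: yes → true
  product registered: yes → true
  product age > 3 months: 70 > 3 is true
  country of purchase ∈ {AU, DE, FR, UK}: JP is not in the set → false
  defect category = cosmetic: screen == cosmetic is false
  prior claims on this unit ≤ 6: 6 ≤ 6 is true
  country of purchase = US: JP == US is false
  prior claims on this unit ≥ 6: 6 ≥ 6 is true
Combine:
[1.3.1] false AND true = false
[1.3] NOT false = true
[1] true AND true AND true = true
[2.1] false AND true = false
[2.2] true OR true = true
[2] false AND true = false
[3.1.1.1] true AND false = false
[3.1.1] NOT false = true
[3.1.2.1.2] true AND false = false
[3.1.2.1] false OR false = false
[3.1.2] NOT false = true
[3.1] true OR true = true
[3] NOT true = false
[4] true → false = false
[root] true OR false OR false OR false = true
Overall: true → honored

Honored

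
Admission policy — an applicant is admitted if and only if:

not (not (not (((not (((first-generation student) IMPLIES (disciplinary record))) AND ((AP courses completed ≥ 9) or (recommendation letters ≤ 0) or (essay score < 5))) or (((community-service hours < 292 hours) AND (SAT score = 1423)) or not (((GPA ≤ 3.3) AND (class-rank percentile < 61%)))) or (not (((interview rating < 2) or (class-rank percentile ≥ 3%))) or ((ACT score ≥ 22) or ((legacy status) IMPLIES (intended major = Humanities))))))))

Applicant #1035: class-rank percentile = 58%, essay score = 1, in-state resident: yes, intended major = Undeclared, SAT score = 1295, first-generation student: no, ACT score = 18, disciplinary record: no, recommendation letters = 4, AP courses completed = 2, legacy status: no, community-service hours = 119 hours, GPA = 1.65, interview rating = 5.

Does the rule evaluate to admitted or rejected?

Atomic conditions:
  first-generation student: no → false
  disciplinary record: no → false
  AP courses completed ≥ 9: 2 ≥ 9 is false
  recommendation letters ≤ 0: 4 ≤ 0 is false
  essay score < 5: 1 < 5 is true
  community-service hours < 292 hours: 119 < 292 is true
  SAT score = 1423: 1295 == 1423 is false
  GPA ≤ 3.3: 1.65 ≤ 3.3 is true
  class-rank percentile < 61%: 58 < 61 is true
  interview rating < 2: 5 < 2 is false
  class-rank percentile ≥ 3%: 58 ≥ 3 is true
  ACT score ≥ 22: 18 ≥ 22 is false
  legacy status: no → false
  intended major = Humanities: Undeclared == Humanities is false
Combine:
[1.1.1.1.1.1] false → false (antecedent false ⇒ implication holds) = true
[1.1.1.1.1] NOT true = false
[1.1.1.1.2] false OR false OR true = true
[1.1.1.1] false AND true = false
[1.1.1.2.1] true AND false = false
[1.1.1.2.2.1] true AND true = true
[1.1.1.2.2] NOT true = false
[1.1.1.2] false OR false = false
[1.1.1.3.1.1] false OR true = true
[1.1.1.3.1] NOT true = false
[1.1.1.3.2.2] false → false (antecedent false ⇒ implication holds) = true
[1.1.1.3.2] false OR true = true
[1.1.1.3] false OR true = true
[1.1.1] false OR false OR true = true
[1.1] NOT true = false
[1] NOT false = true
[root] NOT true = false
Overall: false → rejected

Rejected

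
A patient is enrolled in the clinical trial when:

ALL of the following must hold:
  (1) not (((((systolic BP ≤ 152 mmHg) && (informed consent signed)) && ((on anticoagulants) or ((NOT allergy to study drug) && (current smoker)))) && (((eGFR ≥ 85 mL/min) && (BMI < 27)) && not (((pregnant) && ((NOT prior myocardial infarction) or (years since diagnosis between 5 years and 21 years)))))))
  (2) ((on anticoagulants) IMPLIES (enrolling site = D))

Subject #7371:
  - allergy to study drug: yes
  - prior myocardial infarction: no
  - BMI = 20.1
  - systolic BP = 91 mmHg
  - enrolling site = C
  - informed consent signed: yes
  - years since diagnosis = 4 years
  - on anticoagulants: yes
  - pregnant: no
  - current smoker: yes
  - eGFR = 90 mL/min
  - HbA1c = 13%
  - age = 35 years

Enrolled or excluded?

Atomic conditions:
  systolic BP ≤ 152 mmHg: 91 ≤ 152 is true
  informed consent signed: yes → true
  on anticoagulants: yes → true
  NOT allergy to study drug: yes → false
  current smoker: yes → true
  eGFR ≥ 85 mL/min: 90 ≥ 85 is true
  BMI < 27: 20.1 < 27 is true
  pregnant: no → false
  NOT prior myocardial infarction: no → true
  years since diagnosis between 5 years and 21 years: 4 in [5, 21] is false
  enrolling site = D: C == D is false
Combine:
[1.1.1.1] true AND true = true
[1.1.1.2.2] false AND true = false
[1.1.1.2] true OR false = true
[1.1.1] true AND true = true
[1.1.2.1] true AND true = true
[1.1.2.2.1.2] true OR false = true
[1.1.2.2.1] false AND true = false
[1.1.2.2] NOT false = true
[1.1.2] true AND true = true
[1.1] true AND true = true
[1] NOT true = false
[2] true → false = false
[root] false AND false = false
Overall: false → excluded

Excluded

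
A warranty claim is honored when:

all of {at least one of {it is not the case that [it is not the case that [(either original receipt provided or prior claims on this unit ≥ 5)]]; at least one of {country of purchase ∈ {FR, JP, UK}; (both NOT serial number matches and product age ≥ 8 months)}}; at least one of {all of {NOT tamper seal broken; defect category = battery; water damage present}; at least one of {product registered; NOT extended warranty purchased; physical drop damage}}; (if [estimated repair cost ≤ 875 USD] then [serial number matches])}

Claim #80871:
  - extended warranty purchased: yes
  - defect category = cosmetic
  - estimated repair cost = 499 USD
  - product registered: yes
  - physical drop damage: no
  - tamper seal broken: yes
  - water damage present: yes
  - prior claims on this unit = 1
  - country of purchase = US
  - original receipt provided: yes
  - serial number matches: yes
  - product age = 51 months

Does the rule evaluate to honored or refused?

Atomic conditions:
  original receipt provided: yes → true
  prior claims on this unit ≥ 5: 1 ≥ 5 is false
  country of purchase ∈ {FR, JP, UK}: US is not in the set → false
  NOT serial number matches: yes → false
  product age ≥ 8 months: 51 ≥ 8 is true
  NOT tamper seal broken: yes → false
  defect category = battery: cosmetic == battery is false
  water damage present: yes → true
  product registered: yes → true
  NOT extended warranty purchased: yes → false
  physical drop damage: no → false
  estimated repair cost ≤ 875 USD: 499 ≤ 875 is true
  serial number matches: yes → true
Combine:
[1.1.1.1] true OR false = true
[1.1.1] NOT true = false
[1.1] NOT false = true
[1.2.2] false AND true = false
[1.2] false OR false = false
[1] true OR false = true
[2.1] false AND false AND true = false
[2.2] true OR false OR false = true
[2] false OR true = true
[3] true → true = true
[root] true AND true AND true = true
Overall: true → honored

Honored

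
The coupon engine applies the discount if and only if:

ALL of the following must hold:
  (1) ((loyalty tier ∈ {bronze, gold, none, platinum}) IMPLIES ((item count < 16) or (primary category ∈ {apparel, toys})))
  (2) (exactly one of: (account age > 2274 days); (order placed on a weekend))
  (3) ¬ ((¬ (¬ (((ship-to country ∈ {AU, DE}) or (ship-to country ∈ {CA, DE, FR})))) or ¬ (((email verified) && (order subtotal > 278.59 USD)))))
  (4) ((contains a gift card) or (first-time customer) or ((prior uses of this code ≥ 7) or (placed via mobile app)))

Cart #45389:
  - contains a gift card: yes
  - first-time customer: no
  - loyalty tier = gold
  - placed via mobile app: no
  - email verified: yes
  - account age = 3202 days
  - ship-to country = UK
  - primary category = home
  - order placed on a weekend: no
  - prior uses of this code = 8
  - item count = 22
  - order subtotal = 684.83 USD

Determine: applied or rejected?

Atomic conditions:
  loyalty tier ∈ {bronze, gold, none, platinum}: gold is in the set → true
  item count < 16: 22 < 16 is false
  primary category ∈ {apparel, toys}: home is not in the set → false
  account age > 2274 days: 3202 > 2274 is true
  order placed on a weekend: no → false
  ship-to country ∈ {AU, DE}: UK is not in the set → false
  ship-to country ∈ {CA, DE, FR}: UK is not in the set → false
  email verified: yes → true
  order subtotal > 278.59 USD: 684.83 > 278.59 is true
  contains a gift card: yes → true
  first-time customer: no → false
  prior uses of this code ≥ 7: 8 ≥ 7 is true
  placed via mobile app: no → false
Combine:
[1.2] false OR false = false
[1] true → false = false
[2] exactly-one(true, false) = true
[3.1.1.1.1] false OR false = false
[3.1.1.1] NOT false = true
[3.1.1] NOT true = false
[3.1.2.1] true AND true = true
[3.1.2] NOT true = false
[3.1] false OR false = false
[3] NOT false = true
[4.3] true OR false = true
[4] true OR false OR true = true
[root] false AND true AND true AND true = false
Overall: false → rejected

Rejected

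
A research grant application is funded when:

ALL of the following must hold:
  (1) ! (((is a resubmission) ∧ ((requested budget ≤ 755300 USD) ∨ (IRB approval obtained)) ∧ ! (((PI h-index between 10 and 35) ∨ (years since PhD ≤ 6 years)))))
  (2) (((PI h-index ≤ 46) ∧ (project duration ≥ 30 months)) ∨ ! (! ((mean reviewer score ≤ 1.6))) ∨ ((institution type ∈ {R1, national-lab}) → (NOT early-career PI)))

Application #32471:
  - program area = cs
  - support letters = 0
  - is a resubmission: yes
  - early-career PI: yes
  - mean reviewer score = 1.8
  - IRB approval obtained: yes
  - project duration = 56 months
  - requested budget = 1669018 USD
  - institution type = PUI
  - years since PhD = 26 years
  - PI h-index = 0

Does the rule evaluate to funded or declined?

Atomic conditions:
  is a resubmission: yes → true
  requested budget ≤ 755300 USD: 1669018 ≤ 755300 is false
  IRB approval obtained: yes → true
  PI h-index between 10 and 35: 0 in [10, 35] is false
  years since PhD ≤ 6 years: 26 ≤ 6 is false
  PI h-index ≤ 46: 0 ≤ 46 is true
  project duration ≥ 30 months: 56 ≥ 30 is true
  mean reviewer score ≤ 1.6: 1.8 ≤ 1.6 is false
  institution type ∈ {R1, national-lab}: PUI is not in the set → false
  NOT early-career PI: yes → false
Combine:
[1.1.2] false OR true = true
[1.1.3.1] false OR false = false
[1.1.3] NOT false = true
[1.1] true AND true AND true = true
[1] NOT true = false
[2.1] true AND true = true
[2.2.1] NOT false = true
[2.2] NOT true = false
[2.3] false → false (antecedent false ⇒ implication holds) = true
[2] true OR false OR true = true
[root] false AND true = false
Overall: false → declined

Declined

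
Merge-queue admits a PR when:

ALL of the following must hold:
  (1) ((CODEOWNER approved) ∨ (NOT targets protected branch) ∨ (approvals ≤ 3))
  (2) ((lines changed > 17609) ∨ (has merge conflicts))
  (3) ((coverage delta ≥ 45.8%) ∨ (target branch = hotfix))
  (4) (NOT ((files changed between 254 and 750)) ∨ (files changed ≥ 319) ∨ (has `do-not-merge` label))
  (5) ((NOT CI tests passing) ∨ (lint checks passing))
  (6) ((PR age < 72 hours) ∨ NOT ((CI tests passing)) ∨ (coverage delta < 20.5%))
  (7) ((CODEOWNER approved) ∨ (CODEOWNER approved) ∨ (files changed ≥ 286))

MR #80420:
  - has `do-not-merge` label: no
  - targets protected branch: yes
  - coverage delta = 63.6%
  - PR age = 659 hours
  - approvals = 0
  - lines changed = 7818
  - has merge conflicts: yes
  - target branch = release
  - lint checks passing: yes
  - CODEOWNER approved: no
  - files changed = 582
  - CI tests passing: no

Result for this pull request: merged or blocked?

Atomic conditions:
  CODEOWNER approved: no → false
  NOT targets protected branch: yes → false
  approvals ≤ 3: 0 ≤ 3 is true
  lines changed > 17609: 7818 > 17609 is false
  has merge conflicts: yes → true
  coverage delta ≥ 45.8%: 63.6 ≥ 45.8 is true
  target branch = hotfix: release == hotfix is false
  files changed between 254 and 750: 582 in [254, 750] is true
  files changed ≥ 319: 582 ≥ 319 is true
  has `do-not-merge` label: no → false
  NOT CI tests passing: no → true
  lint checks passing: yes → true
  PR age < 72 hours: 659 < 72 is false
  CI tests passing: no → false
  coverage delta < 20.5%: 63.6 < 20.5 is false
  files changed ≥ 286: 582 ≥ 286 is true
Combine:
[1] false OR false OR true = true
[2] false OR true = true
[3] true OR false = true
[4.1] NOT true = false
[4] false OR true OR false = true
[5] true OR true = true
[6.2] NOT false = true
[6] false OR true OR false = true
[7] false OR false OR true = true
[root] true AND true AND true AND true AND true AND true AND true = true
Overall: true → merged

Merged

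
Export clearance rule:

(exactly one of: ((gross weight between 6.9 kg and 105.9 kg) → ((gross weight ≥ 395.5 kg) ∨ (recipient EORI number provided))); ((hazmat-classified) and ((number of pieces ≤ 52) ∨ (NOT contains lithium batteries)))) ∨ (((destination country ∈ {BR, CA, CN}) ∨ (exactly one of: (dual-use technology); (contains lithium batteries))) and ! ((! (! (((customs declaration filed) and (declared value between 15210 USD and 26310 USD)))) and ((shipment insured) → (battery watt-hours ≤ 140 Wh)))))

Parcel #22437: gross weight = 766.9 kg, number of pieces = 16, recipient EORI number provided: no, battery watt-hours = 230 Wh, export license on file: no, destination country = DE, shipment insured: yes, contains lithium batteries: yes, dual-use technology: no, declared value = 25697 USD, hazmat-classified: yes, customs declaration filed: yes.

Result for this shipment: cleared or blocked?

Cleared

Atomic conditions:
  gross weight between 6.9 kg and 105.9 kg: 766.9 in [6.9, 105.9] is false
  gross weight ≥ 395.5 kg: 766.9 ≥ 395.5 is true
  recipient EORI number provided: no → false
  hazmat-classified: yes → true
  number of pieces ≤ 52: 16 ≤ 52 is true
  NOT contains lithium batteries: yes → false
  destination country ∈ {BR, CA, CN}: DE is not in the set → false
  dual-use technology: no → false
  contains lithium batteries: yes → true
  customs declaration filed: yes → true
  declared value between 15210 USD and 26310 USD: 25697 in [15210, 26310] is true
  shipment insured: yes → true
  battery watt-hours ≤ 140 Wh: 230 ≤ 140 is false
Combine:
[1.1.2] true OR false = true
[1.1] false → true (antecedent false ⇒ implication holds) = true
[1.2.2] true OR false = true
[1.2] true AND true = true
[1] exactly-one(true, true) = false
[2.1.2] exactly-one(false, true) = true
[2.1] false OR true = true
[2.2.1.1.1.1] true AND true = true
[2.2.1.1.1] NOT true = false
[2.2.1.1] NOT false = true
[2.2.1.2] true → false = false
[2.2.1] true AND false = false
[2.2] NOT false = true
[2] true AND true = true
[root] false OR true = true
Overall: true → cleared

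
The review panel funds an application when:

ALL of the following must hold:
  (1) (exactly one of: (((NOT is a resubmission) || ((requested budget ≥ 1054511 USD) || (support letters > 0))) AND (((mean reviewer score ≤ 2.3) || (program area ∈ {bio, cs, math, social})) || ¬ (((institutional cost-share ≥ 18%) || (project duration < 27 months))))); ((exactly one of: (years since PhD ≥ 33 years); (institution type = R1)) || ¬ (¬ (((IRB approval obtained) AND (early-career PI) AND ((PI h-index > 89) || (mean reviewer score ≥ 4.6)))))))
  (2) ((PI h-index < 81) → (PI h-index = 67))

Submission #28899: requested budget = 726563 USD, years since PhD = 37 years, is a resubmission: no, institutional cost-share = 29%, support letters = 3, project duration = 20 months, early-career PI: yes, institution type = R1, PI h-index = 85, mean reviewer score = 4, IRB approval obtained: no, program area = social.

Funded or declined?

Atomic conditions:
  NOT is a resubmission: no → true
  requested budget ≥ 1054511 USD: 726563 ≥ 1054511 is false
  support letters > 0: 3 > 0 is true
  mean reviewer score ≤ 2.3: 4 ≤ 2.3 is false
  program area ∈ {bio, cs, math, social}: social is in the set → true
  institutional cost-share ≥ 18%: 29 ≥ 18 is true
  project duration < 27 months: 20 < 27 is true
  years since PhD ≥ 33 years: 37 ≥ 33 is true
  institution type = R1: R1 == R1 is true
  IRB approval obtained: no → false
  early-career PI: yes → true
  PI h-index > 89: 85 > 89 is false
  mean reviewer score ≥ 4.6: 4 ≥ 4.6 is false
  PI h-index < 81: 85 < 81 is false
  PI h-index = 67: 85 == 67 is false
Combine:
[1.1.1.2] false OR true = true
[1.1.1] true OR true = true
[1.1.2.1] false OR true = true
[1.1.2.2.1] true OR true = true
[1.1.2.2] NOT true = false
[1.1.2] true OR false = true
[1.1] true AND true = true
[1.2.1] exactly-one(true, true) = false
[1.2.2.1.1.3] false OR false = false
[1.2.2.1.1] false AND true AND false = false
[1.2.2.1] NOT false = true
[1.2.2] NOT true = false
[1.2] false OR false = false
[1] exactly-one(true, false) = true
[2] false → false (antecedent false ⇒ implication holds) = true
[root] true AND true = true
Overall: true → funded

Funded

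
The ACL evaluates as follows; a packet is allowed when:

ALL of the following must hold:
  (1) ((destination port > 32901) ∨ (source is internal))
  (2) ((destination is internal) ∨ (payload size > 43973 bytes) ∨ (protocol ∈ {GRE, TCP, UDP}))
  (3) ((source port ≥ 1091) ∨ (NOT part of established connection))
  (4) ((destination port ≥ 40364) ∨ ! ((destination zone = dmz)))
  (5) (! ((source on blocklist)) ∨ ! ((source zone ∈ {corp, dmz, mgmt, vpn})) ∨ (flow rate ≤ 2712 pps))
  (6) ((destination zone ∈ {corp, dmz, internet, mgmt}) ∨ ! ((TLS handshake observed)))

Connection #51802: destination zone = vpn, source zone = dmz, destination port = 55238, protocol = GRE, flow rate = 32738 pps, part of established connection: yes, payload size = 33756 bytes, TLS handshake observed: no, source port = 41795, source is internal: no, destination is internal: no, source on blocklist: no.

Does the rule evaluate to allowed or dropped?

Atomic conditions:
  destination port > 32901: 55238 > 32901 is true
  source is internal: no → false
  destination is internal: no → false
  payload size > 43973 bytes: 33756 > 43973 is false
  protocol ∈ {GRE, TCP, UDP}: GRE is in the set → true
  source port ≥ 1091: 41795 ≥ 1091 is true
  NOT part of established connection: yes → false
  destination port ≥ 40364: 55238 ≥ 40364 is true
  destination zone = dmz: vpn == dmz is false
  source on blocklist: no → false
  source zone ∈ {corp, dmz, mgmt, vpn}: dmz is in the set → true
  flow rate ≤ 2712 pps: 32738 ≤ 2712 is false
  destination zone ∈ {corp, dmz, internet, mgmt}: vpn is not in the set → false
  TLS handshake observed: no → false
Combine:
[1] true OR false = true
[2] false OR false OR true = true
[3] true OR false = true
[4.2] NOT false = true
[4] true OR true = true
[5.1] NOT false = true
[5.2] NOT true = false
[5] true OR false OR false = true
[6.2] NOT false = true
[6] false OR true = true
[root] true AND true AND true AND true AND true AND true = true
Overall: true → allowed

Allowed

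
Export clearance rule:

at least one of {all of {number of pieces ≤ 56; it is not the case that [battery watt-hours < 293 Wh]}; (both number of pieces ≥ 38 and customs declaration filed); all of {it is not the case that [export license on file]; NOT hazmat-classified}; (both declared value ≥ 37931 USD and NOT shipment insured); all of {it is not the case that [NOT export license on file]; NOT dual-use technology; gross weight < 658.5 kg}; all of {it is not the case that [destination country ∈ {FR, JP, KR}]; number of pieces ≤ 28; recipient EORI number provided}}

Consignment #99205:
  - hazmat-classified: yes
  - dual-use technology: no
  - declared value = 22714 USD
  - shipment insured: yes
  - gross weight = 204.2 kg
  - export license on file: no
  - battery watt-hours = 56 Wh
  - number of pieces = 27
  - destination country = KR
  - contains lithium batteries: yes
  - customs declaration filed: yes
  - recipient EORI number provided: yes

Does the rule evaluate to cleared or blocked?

Atomic conditions:
  number of pieces ≤ 56: 27 ≤ 56 is true
  battery watt-hours < 293 Wh: 56 < 293 is true
  number of pieces ≥ 38: 27 ≥ 38 is false
  customs declaration filed: yes → true
  export license on file: no → false
  NOT hazmat-classified: yes → false
  declared value ≥ 37931 USD: 22714 ≥ 37931 is false
  NOT shipment insured: yes → false
  NOT export license on file: no → true
  NOT dual-use technology: no → true
  gross weight < 658.5 kg: 204.2 < 658.5 is true
  destination country ∈ {FR, JP, KR}: KR is in the set → true
  number of pieces ≤ 28: 27 ≤ 28 is true
  recipient EORI number provided: yes → true
Combine:
[1.2] NOT true = false
[1] true AND false = false
[2] false AND true = false
[3.1] NOT false = true
[3] true AND false = false
[4] false AND false = false
[5.1] NOT true = false
[5] false AND true AND true = false
[6.1] NOT true = false
[6] false AND true AND true = false
[root] false OR false OR false OR false OR false OR false = false
Overall: false → blocked

Blocked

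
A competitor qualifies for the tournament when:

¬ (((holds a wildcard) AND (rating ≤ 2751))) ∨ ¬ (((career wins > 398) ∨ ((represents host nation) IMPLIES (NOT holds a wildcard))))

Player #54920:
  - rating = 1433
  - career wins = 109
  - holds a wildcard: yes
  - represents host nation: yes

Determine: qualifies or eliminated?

Atomic conditions:
  holds a wildcard: yes → true
  rating ≤ 2751: 1433 ≤ 2751 is true
  career wins > 398: 109 > 398 is false
  represents host nation: yes → true
  NOT holds a wildcard: yes → false
Combine:
[1.1] true AND true = true
[1] NOT true = false
[2.1.2] true → false = false
[2.1] false OR false = false
[2] NOT false = true
[root] false OR true = true
Overall: true → qualifies

Qualifies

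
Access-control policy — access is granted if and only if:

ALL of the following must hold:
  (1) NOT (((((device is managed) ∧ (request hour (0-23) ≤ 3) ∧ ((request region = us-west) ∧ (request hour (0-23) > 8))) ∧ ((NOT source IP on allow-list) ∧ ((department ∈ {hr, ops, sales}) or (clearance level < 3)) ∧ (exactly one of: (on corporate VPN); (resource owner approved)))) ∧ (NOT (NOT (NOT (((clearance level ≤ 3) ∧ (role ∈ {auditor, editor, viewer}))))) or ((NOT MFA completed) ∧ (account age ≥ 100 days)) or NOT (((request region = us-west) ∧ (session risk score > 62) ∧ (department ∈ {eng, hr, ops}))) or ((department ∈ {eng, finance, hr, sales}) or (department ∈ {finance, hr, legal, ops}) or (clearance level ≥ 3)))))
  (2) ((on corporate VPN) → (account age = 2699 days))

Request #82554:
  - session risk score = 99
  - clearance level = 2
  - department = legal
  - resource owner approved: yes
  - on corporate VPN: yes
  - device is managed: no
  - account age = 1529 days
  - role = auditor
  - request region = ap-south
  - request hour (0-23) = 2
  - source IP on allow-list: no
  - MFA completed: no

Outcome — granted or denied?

Denied

Atomic conditions:
  device is managed: no → false
  request hour (0-23) ≤ 3: 2 ≤ 3 is true
  request region = us-west: ap-south == us-west is false
  request hour (0-23) > 8: 2 > 8 is false
  NOT source IP on allow-list: no → true
  department ∈ {hr, ops, sales}: legal is not in the set → false
  clearance level < 3: 2 < 3 is true
  on corporate VPN: yes → true
  resource owner approved: yes → true
  clearance level ≤ 3: 2 ≤ 3 is true
  role ∈ {auditor, editor, viewer}: auditor is in the set → true
  NOT MFA completed: no → true
  account age ≥ 100 days: 1529 ≥ 100 is true
  session risk score > 62: 99 > 62 is true
  department ∈ {eng, hr, ops}: legal is not in the set → false
  department ∈ {eng, finance, hr, sales}: legal is not in the set → false
  department ∈ {finance, hr, legal, ops}: legal is in the set → true
  clearance level ≥ 3: 2 ≥ 3 is false
  account age = 2699 days: 1529 == 2699 is false
Combine:
[1.1.1.1.3] false AND false = false
[1.1.1.1] false AND true AND false = false
[1.1.1.2.2] false OR true = true
[1.1.1.2.3] exactly-one(true, true) = false
[1.1.1.2] true AND true AND false = false
[1.1.1] false AND false = false
[1.1.2.1.1.1.1] true AND true = true
[1.1.2.1.1.1] NOT true = false
[1.1.2.1.1] NOT false = true
[1.1.2.1] NOT true = false
[1.1.2.2] true AND true = true
[1.1.2.3.1] false AND true AND false = false
[1.1.2.3] NOT false = true
[1.1.2.4] false OR true OR false = true
[1.1.2] false OR true OR true OR true = true
[1.1] false AND true = false
[1] NOT false = true
[2] true → false = false
[root] true AND false = false
Overall: false → denied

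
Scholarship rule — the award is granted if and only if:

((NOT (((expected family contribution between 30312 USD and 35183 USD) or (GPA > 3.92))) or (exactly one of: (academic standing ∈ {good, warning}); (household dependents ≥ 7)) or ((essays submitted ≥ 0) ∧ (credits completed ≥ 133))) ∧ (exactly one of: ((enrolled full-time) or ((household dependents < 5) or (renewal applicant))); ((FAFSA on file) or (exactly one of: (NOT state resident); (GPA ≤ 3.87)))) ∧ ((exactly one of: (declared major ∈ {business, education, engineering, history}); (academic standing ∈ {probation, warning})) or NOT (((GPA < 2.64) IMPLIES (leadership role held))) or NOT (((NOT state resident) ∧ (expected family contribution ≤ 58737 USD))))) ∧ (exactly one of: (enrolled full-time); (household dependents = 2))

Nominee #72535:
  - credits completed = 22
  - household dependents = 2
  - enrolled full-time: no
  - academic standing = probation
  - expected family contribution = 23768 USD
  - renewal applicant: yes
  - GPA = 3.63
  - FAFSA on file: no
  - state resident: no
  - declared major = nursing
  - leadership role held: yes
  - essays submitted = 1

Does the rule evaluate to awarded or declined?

Awarded

Atomic conditions:
  expected family contribution between 30312 USD and 35183 USD: 23768 in [30312, 35183] is false
  GPA > 3.92: 3.63 > 3.92 is false
  academic standing ∈ {good, warning}: probation is not in the set → false
  household dependents ≥ 7: 2 ≥ 7 is false
  essays submitted ≥ 0: 1 ≥ 0 is true
  credits completed ≥ 133: 22 ≥ 133 is false
  enrolled full-time: no → false
  household dependents < 5: 2 < 5 is true
  renewal applicant: yes → true
  FAFSA on file: no → false
  NOT state resident: no → true
  GPA ≤ 3.87: 3.63 ≤ 3.87 is true
  declared major ∈ {business, education, engineering, history}: nursing is not in the set → false
  academic standing ∈ {probation, warning}: probation is in the set → true
  GPA < 2.64: 3.63 < 2.64 is false
  leadership role held: yes → true
  expected family contribution ≤ 58737 USD: 23768 ≤ 58737 is true
  household dependents = 2: 2 == 2 is true
Combine:
[1.1.1.1] false OR false = false
[1.1.1] NOT false = true
[1.1.2] exactly-one(false, false) = false
[1.1.3] true AND false = false
[1.1] true OR false OR false = true
[1.2.1.2] true OR true = true
[1.2.1] false OR true = true
[1.2.2.2] exactly-one(true, true) = false
[1.2.2] false OR false = false
[1.2] exactly-one(true, false) = true
[1.3.1] exactly-one(false, true) = true
[1.3.2.1] false → true (antecedent false ⇒ implication holds) = true
[1.3.2] NOT true = false
[1.3.3.1] true AND true = true
[1.3.3] NOT true = false
[1.3] true OR false OR false = true
[1] true AND true AND true = true
[2] exactly-one(false, true) = true
[root] true AND true = true
Overall: true → awarded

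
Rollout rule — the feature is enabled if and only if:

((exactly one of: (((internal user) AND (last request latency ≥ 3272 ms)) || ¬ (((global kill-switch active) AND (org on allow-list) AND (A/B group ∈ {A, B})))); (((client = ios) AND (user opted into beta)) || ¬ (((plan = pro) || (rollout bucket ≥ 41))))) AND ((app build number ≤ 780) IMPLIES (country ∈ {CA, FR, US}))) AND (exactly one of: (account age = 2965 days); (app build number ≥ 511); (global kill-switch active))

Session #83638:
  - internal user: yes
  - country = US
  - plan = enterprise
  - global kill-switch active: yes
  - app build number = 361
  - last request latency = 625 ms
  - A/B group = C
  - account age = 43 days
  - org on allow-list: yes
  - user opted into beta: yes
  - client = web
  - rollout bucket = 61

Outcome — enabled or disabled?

Enabled

Atomic conditions:
  internal user: yes → true
  last request latency ≥ 3272 ms: 625 ≥ 3272 is false
  global kill-switch active: yes → true
  org on allow-list: yes → true
  A/B group ∈ {A, B}: C is not in the set → false
  client = ios: web == ios is false
  user opted into beta: yes → true
  plan = pro: enterprise == pro is false
  rollout bucket ≥ 41: 61 ≥ 41 is true
  app build number ≤ 780: 361 ≤ 780 is true
  country ∈ {CA, FR, US}: US is in the set → true
  account age = 2965 days: 43 == 2965 is false
  app build number ≥ 511: 361 ≥ 511 is false
Combine:
[1.1.1.1] true AND false = false
[1.1.1.2.1] true AND true AND false = false
[1.1.1.2] NOT false = true
[1.1.1] false OR true = true
[1.1.2.1] false AND true = false
[1.1.2.2.1] false OR true = true
[1.1.2.2] NOT true = false
[1.1.2] false OR false = false
[1.1] exactly-one(true, false) = true
[1.2] true → true = true
[1] true AND true = true
[2] exactly-one(false, false, true) = true
[root] true AND true = true
Overall: true → enabled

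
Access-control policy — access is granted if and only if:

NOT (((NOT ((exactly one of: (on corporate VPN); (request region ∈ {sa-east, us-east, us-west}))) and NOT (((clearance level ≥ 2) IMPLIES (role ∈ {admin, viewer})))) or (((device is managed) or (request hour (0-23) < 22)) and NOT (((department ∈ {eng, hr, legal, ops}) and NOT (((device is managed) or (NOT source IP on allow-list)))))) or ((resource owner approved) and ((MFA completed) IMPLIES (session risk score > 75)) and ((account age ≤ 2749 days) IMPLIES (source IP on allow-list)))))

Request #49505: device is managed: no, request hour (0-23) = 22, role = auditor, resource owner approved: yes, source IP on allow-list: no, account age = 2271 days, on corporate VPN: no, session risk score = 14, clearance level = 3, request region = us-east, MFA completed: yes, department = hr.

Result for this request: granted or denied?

Atomic conditions:
  on corporate VPN: no → false
  request region ∈ {sa-east, us-east, us-west}: us-east is in the set → true
  clearance level ≥ 2: 3 ≥ 2 is true
  role ∈ {admin, viewer}: auditor is not in the set → false
  device is managed: no → false
  request hour (0-23) < 22: 22 < 22 is false
  department ∈ {eng, hr, legal, ops}: hr is in the set → true
  NOT source IP on allow-list: no → true
  resource owner approved: yes → true
  MFA completed: yes → true
  session risk score > 75: 14 > 75 is false
  account age ≤ 2749 days: 2271 ≤ 2749 is true
  source IP on allow-list: no → false
Combine:
[1.1.1.1] exactly-one(false, true) = true
[1.1.1] NOT true = false
[1.1.2.1] true → false = false
[1.1.2] NOT false = true
[1.1] false AND true = false
[1.2.1] false OR false = false
[1.2.2.1.2.1] false OR true = true
[1.2.2.1.2] NOT true = false
[1.2.2.1] true AND false = false
[1.2.2] NOT false = true
[1.2] false AND true = false
[1.3.2] true → false = false
[1.3.3] true → false = false
[1.3] true AND false AND false = false
[1] false OR false OR false = false
[root] NOT false = true
Overall: true → granted

Granted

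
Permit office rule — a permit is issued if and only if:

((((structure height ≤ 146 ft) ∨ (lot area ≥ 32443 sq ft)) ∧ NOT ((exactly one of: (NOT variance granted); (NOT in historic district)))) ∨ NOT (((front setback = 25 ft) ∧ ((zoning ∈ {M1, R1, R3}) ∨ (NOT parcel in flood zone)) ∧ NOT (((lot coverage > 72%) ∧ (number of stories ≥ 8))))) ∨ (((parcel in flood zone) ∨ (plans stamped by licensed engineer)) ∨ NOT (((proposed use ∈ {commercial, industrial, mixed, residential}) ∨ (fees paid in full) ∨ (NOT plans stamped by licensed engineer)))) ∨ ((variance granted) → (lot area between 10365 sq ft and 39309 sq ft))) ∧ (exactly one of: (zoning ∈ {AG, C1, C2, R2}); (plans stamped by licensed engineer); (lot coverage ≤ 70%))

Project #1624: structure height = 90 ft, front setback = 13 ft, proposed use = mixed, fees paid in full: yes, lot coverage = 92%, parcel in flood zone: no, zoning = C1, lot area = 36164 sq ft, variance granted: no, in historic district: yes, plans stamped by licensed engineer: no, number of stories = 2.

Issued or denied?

Issued

Atomic conditions:
  structure height ≤ 146 ft: 90 ≤ 146 is true
  lot area ≥ 32443 sq ft: 36164 ≥ 32443 is true
  NOT variance granted: no → true
  NOT in historic district: yes → false
  front setback = 25 ft: 13 == 25 is false
  zoning ∈ {M1, R1, R3}: C1 is not in the set → false
  NOT parcel in flood zone: no → true
  lot coverage > 72%: 92 > 72 is true
  number of stories ≥ 8: 2 ≥ 8 is false
  parcel in flood zone: no → false
  plans stamped by licensed engineer: no → false
  proposed use ∈ {commercial, industrial, mixed, residential}: mixed is in the set → true
  fees paid in full: yes → true
  NOT plans stamped by licensed engineer: no → true
  variance granted: no → false
  lot area between 10365 sq ft and 39309 sq ft: 36164 in [10365, 39309] is true
  zoning ∈ {AG, C1, C2, R2}: C1 is in the set → true
  lot coverage ≤ 70%: 92 ≤ 70 is false
Combine:
[1.1.1] true OR true = true
[1.1.2.1] exactly-one(true, false) = true
[1.1.2] NOT true = false
[1.1] true AND false = false
[1.2.1.2] false OR true = true
[1.2.1.3.1] true AND false = false
[1.2.1.3] NOT false = true
[1.2.1] false AND true AND true = false
[1.2] NOT false = true
[1.3.1] false OR false = false
[1.3.2.1] true OR true OR true = true
[1.3.2] NOT true = false
[1.3] false OR false = false
[1.4] false → true (antecedent false ⇒ implication holds) = true
[1] false OR true OR false OR true = true
[2] exactly-one(true, false, false) = true
[root] true AND true = true
Overall: true → issued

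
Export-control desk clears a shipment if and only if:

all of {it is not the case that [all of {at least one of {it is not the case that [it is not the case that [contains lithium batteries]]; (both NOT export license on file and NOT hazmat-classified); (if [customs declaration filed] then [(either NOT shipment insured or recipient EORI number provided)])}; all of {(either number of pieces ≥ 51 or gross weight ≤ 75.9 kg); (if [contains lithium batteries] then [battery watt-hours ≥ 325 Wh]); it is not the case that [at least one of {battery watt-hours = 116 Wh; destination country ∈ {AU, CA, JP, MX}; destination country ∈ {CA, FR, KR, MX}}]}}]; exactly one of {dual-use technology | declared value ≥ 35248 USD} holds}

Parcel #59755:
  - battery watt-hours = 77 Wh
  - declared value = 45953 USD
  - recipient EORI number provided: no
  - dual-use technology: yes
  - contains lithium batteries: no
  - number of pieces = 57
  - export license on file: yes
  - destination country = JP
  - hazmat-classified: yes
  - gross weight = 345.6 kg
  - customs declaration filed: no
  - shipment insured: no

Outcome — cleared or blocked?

Blocked

Atomic conditions:
  contains lithium batteries: no → false
  NOT export license on file: yes → false
  NOT hazmat-classified: yes → false
  customs declaration filed: no → false
  NOT shipment insured: no → true
  recipient EORI number provided: no → false
  number of pieces ≥ 51: 57 ≥ 51 is true
  gross weight ≤ 75.9 kg: 345.6 ≤ 75.9 is false
  battery watt-hours ≥ 325 Wh: 77 ≥ 325 is false
  battery watt-hours = 116 Wh: 77 == 116 is false
  destination country ∈ {AU, CA, JP, MX}: JP is in the set → true
  destination country ∈ {CA, FR, KR, MX}: JP is not in the set → false
  dual-use technology: yes → true
  declared value ≥ 35248 USD: 45953 ≥ 35248 is true
Combine:
[1.1.1.1.1] NOT false = true
[1.1.1.1] NOT true = false
[1.1.1.2] false AND false = false
[1.1.1.3.2] true OR false = true
[1.1.1.3] false → true (antecedent false ⇒ implication holds) = true
[1.1.1] false OR false OR true = true
[1.1.2.1] true OR false = true
[1.1.2.2] false → false (antecedent false ⇒ implication holds) = true
[1.1.2.3.1] false OR true OR false = true
[1.1.2.3] NOT true = false
[1.1.2] true AND true AND false = false
[1.1] true AND false = false
[1] NOT false = true
[2] exactly-one(true, true) = false
[root] true AND false = false
Overall: false → blocked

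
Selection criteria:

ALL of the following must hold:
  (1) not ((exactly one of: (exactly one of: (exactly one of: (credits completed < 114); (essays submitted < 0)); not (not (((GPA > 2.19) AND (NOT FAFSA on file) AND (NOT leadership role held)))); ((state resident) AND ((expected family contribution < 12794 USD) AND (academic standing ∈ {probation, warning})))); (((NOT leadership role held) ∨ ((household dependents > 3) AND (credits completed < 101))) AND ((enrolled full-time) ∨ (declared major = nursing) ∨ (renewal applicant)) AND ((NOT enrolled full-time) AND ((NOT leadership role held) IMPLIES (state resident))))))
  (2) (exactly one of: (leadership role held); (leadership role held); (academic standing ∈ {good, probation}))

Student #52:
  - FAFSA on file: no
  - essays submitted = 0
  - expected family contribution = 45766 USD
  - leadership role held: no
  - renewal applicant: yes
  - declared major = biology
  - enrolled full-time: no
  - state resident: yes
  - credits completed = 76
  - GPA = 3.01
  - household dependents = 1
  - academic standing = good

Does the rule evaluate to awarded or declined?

Atomic conditions:
  credits completed < 114: 76 < 114 is true
  essays submitted < 0: 0 < 0 is false
  GPA > 2.19: 3.01 > 2.19 is true
  NOT FAFSA on file: no → true
  NOT leadership role held: no → true
  state resident: yes → true
  expected family contribution < 12794 USD: 45766 < 12794 is false
  academic standing ∈ {probation, warning}: good is not in the set → false
  household dependents > 3: 1 > 3 is false
  credits completed < 101: 76 < 101 is true
  enrolled full-time: no → false
  declared major = nursing: biology == nursing is false
  renewal applicant: yes → true
  NOT enrolled full-time: no → true
  leadership role held: no → false
  academic standing ∈ {good, probation}: good is in the set → true
Combine:
[1.1.1.1] exactly-one(true, false) = true
[1.1.1.2.1.1] true AND true AND true = true
[1.1.1.2.1] NOT true = false
[1.1.1.2] NOT false = true
[1.1.1.3.2] false AND false = false
[1.1.1.3] true AND false = false
[1.1.1] exactly-one(true, true, false) = false
[1.1.2.1.2] false AND true = false
[1.1.2.1] true OR false = true
[1.1.2.2] false OR false OR true = true
[1.1.2.3.2] true → true = true
[1.1.2.3] true AND true = true
[1.1.2] true AND true AND true = true
[1.1] exactly-one(false, true) = true
[1] NOT true = false
[2] exactly-one(false, false, true) = true
[root] false AND true = false
Overall: false → declined

Declined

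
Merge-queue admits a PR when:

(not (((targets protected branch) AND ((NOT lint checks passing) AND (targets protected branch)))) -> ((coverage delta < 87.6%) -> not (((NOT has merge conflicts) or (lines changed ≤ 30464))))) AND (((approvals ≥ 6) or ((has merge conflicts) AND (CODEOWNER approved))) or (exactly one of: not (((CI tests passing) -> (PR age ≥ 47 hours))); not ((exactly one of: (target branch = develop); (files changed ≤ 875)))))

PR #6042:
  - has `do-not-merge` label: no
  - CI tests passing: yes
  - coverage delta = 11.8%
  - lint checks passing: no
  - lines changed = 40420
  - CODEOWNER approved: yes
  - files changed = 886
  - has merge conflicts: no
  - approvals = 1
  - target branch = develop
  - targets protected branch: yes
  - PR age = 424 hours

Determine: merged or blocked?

Blocked

Atomic conditions:
  targets protected branch: yes → true
  NOT lint checks passing: no → true
  coverage delta < 87.6%: 11.8 < 87.6 is true
  NOT has merge conflicts: no → true
  lines changed ≤ 30464: 40420 ≤ 30464 is false
  approvals ≥ 6: 1 ≥ 6 is false
  has merge conflicts: no → false
  CODEOWNER approved: yes → true
  CI tests passing: yes → true
  PR age ≥ 47 hours: 424 ≥ 47 is true
  target branch = develop: develop == develop is true
  files changed ≤ 875: 886 ≤ 875 is false
Combine:
[1.1.1.2] true AND true = true
[1.1.1] true AND true = true
[1.1] NOT true = false
[1.2.2.1] true OR false = true
[1.2.2] NOT true = false
[1.2] true → false = false
[1] false → false (antecedent false ⇒ implication holds) = true
[2.1.2] false AND true = false
[2.1] false OR false = false
[2.2.1.1] true → true = true
[2.2.1] NOT true = false
[2.2.2.1] exactly-one(true, false) = true
[2.2.2] NOT true = false
[2.2] exactly-one(false, false) = false
[2] false OR false = false
[root] true AND false = false
Overall: false → blocked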